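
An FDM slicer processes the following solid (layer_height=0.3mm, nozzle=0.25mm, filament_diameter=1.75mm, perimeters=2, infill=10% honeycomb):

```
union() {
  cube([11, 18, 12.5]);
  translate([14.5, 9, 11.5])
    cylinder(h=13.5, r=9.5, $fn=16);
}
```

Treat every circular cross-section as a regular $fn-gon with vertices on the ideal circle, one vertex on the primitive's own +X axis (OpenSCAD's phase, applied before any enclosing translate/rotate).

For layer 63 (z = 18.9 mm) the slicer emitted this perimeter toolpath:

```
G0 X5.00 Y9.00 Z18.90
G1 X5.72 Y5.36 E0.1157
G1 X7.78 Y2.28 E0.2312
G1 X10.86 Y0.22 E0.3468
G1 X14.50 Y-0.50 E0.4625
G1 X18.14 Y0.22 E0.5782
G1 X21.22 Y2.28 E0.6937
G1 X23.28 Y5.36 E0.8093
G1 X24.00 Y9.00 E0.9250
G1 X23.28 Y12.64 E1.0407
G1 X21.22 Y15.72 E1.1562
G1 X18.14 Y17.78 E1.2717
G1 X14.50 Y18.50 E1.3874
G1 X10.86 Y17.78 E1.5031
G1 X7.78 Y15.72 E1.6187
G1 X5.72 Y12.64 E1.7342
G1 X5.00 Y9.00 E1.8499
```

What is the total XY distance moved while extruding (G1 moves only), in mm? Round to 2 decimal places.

Sum the Euclidean lengths of each G1 segment: total = 59.33 mm.

59.33 mm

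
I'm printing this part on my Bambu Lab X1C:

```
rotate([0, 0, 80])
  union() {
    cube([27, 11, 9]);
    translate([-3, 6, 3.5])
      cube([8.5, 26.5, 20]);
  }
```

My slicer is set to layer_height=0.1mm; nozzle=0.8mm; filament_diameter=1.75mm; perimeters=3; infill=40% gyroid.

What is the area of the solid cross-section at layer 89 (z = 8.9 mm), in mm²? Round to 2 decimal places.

At z = 8.9 mm: the 27×11 cube contributes its full rectangle (area 297.00 mm²); the 8.5×26.5 cube at (-3, 6) contributes its full rectangle (area 225.25 mm²); Merging all regions: the regions partially overlap — summed areas 522.25 mm² minus the doubly-counted overlap 27.50 mm² gives 494.75 mm² — area = 494.75 mm²; (whole slice rotated 80° about Z — lengths, areas and connectivity unchanged). Overall, the cross-section is a single solid region. Net area = 494.75 mm².

494.75 mm²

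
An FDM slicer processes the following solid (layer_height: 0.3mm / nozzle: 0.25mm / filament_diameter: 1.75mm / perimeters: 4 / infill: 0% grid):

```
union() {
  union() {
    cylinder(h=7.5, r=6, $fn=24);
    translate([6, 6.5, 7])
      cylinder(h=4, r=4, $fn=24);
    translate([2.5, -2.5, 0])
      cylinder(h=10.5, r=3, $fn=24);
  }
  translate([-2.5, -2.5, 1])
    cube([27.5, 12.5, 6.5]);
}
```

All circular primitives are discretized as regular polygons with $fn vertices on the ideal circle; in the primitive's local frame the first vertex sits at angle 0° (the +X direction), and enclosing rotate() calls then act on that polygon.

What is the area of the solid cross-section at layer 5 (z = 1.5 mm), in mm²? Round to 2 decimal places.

At z = 1.5 mm: the r=6 cylinder contributes a regular 24-gon of circumradius 6 (area = (24/2)·6.000²·sin(360°/24) = 111.81 mm²); the cylinder at (6, 6.5) is absent (z outside [7, 11]); the r=3 cylinder at (2.5, -2.5) gives a regular 24-gon of circumradius 3 (constant along its height) (area = (24/2)·3.000²·sin(360°/24) = 27.95 mm²); Combining (union): the regions partially overlap — summed areas 139.76 mm² minus the doubly-counted overlap 26.23 mm² gives 113.54 mm² — area = 113.54 mm²; the cube at (-2.5, -2.5) (footprint 27.5×12.5) is included at this height (area 343.75 mm²); Taking the union: the regions partially overlap — summed areas 457.29 mm² minus the doubly-counted overlap 63.13 mm² gives 394.15 mm² — area = 394.15 mm². Overall, the cross-section is a single solid region. Net area = 394.15 mm².

394.15 mm²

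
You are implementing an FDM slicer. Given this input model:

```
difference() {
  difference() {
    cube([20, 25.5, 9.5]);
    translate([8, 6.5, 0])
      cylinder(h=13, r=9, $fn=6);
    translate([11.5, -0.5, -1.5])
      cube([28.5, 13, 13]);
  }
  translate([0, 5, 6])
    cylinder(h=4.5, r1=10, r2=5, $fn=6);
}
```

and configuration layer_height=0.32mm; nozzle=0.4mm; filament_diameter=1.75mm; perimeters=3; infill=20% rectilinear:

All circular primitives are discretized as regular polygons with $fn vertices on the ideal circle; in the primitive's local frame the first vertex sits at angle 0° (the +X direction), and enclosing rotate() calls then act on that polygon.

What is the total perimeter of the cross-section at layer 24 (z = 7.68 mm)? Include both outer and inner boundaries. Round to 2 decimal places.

68.79 mm

At z = 7.68 mm: the cube (footprint 20×25.5) is included at this height (perimeter 91.00 mm); the r=9 cylinder at (8, 6.5) gives a regular 6-gon of circumradius 9 (constant along its height) (perimeter = 2·6·9.000·sin(180°/6) = 54.00 mm); the cube at (11.5, -0.5) (footprint 28.5×13) is included at this height (perimeter 83.00 mm); Taking the first minus the rest: starting from the 20×25.5 cube, the r=9 cylinder at (8, 6.5) partially overlaps it — only the 196.10 mm² overlap (of its 210.44 mm²) is removed, clipping the outline; the 28.5×13 cube at (11.5, -0.5) partially overlaps it — only the 60.09 mm² overlap (of its 370.50 mm²) is removed, clipping the outline — boundary = 87.83 mm; the cone at (0, 5) (r1=10→r2=5) has section circumradius 8.133 here — a regular 6-gon (perimeter = 2·6·8.133·sin(180°/6) = 48.80 mm); Subtracting the remaining from the first: starting from the result so far, the cone at (0, 5) partially overlaps it — only the 10.76 mm² overlap (of its 171.87 mm²) is removed, clipping the outline — boundary = 68.79 mm. Overall, the cross-section is a single solid region. Total boundary length (outer) = 68.79 mm.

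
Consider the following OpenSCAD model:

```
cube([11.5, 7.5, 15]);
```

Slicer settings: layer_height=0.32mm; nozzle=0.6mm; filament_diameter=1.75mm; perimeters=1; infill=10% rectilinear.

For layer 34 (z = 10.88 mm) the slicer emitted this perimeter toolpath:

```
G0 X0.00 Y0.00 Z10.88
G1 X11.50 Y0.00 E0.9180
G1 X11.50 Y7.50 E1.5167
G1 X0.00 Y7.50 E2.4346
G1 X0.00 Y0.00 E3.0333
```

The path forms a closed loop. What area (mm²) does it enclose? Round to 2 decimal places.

Apply the shoelace formula to the sequence of (X, Y) vertices; enclosed area = 86.25 mm².

86.25 mm²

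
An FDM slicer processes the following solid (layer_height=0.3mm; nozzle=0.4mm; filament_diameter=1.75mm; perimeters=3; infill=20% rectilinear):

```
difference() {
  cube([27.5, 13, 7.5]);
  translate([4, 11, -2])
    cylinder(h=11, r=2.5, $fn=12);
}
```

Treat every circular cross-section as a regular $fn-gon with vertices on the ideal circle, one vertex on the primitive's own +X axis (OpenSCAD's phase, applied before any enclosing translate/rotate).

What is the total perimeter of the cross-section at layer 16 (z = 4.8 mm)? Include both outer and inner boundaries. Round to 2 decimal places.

90.64 mm

At z = 4.8 mm: the cube (footprint 27.5×13) is included at this height (perimeter 81.00 mm); the cylinder at (4, 11): section is a regular 12-gon, circumradius r=2.5 (perimeter = 2·12·2.500·sin(180°/12) = 15.53 mm); Subtracting the remaining from the first: starting from the 27.5×13 cube, the r=2.5 cylinder at (4, 11) partially overlaps it — only the 17.89 mm² overlap (of its 18.75 mm²) is removed, clipping the outline — boundary = 90.64 mm. Overall, the cross-section is a single solid region. Total boundary length (outer) = 90.64 mm.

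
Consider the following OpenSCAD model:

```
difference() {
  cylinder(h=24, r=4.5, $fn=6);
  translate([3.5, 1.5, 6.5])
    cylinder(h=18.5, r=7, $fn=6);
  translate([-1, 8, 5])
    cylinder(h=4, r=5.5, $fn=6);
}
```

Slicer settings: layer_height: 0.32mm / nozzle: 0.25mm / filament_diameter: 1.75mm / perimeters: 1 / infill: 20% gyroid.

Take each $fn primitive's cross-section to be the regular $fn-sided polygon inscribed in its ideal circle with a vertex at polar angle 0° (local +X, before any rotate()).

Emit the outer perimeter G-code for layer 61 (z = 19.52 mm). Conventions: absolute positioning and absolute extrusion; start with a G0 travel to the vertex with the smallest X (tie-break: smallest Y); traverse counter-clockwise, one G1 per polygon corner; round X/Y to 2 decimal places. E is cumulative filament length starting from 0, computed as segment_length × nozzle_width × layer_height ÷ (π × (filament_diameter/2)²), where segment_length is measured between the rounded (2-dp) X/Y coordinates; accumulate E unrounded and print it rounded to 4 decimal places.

G0 X-4.50 Y0.00 Z19.52
G1 X-2.25 Y-3.90 E0.1498
G1 X-0.38 Y-3.90 E0.2120
G1 X-3.50 Y1.50 E0.4194
G1 X-2.12 Y3.90 E0.5115
G1 X-2.25 Y3.90 E0.5158
G1 X-4.50 Y0.00 E0.6655

At z = 19.52 mm: the cylinder: section is a regular 6-gon, circumradius r=4.5; the cylinder at (3.5, 1.5): section is a regular 6-gon, circumradius r=7; the cylinder at (-1, 8) is not intersected at this z (z outside [5, 9]); Taking the first minus the rest: starting from the r=4.5 cylinder, the r=7 cylinder at (3.5, 1.5) partially overlaps it — only the 43.52 mm² overlap (of its 127.31 mm²) is removed, clipping the outline — 1 connected region. The outline is a single polygon with 6 vertices. Extrusion per mm of travel: 0.25 × 0.32 / (π × 0.875²) = 0.033260. Accumulating E over each segment gives final E = 0.6655.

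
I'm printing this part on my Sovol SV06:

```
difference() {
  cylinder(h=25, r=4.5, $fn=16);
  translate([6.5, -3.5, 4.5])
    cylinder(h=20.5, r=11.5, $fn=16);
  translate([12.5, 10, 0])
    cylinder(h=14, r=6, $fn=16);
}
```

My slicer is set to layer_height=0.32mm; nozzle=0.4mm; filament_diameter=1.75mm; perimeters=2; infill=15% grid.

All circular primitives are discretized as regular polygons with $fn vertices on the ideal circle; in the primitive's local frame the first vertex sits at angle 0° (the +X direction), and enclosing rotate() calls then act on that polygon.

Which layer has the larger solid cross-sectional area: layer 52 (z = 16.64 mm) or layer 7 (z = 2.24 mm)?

Layer 52 (z = 16.64): the cylinder: section is a regular 16-gon, circumradius r=4.5 (area = (16/2)·4.500²·sin(360°/16) = 61.99 mm²); the r=11.5 cylinder at (6.5, -3.5) contributes a regular 16-gon of circumradius 11.5 (area = (16/2)·11.500²·sin(360°/16) = 404.88 mm²); the cylinder at (12.5, 10) is absent (z outside [0, 14]); Subtracting the remaining from the first: starting from the r=4.5 cylinder (61.99 mm²), the r=11.5 cylinder at (6.5, -3.5) partially overlaps it — only the 60.40 mm² overlap (of its 404.88 mm²) is removed, clipping the outline — area = 1.60 mm². So its area = 1.60 mm². Layer 7 (z = 2.24): the r=4.5 cylinder contributes a regular 16-gon of circumradius 4.5 (area = (16/2)·4.500²·sin(360°/16) = 61.99 mm²); the cylinder at (6.5, -3.5) is absent (z outside [4.5, 25]); the r=6 cylinder at (12.5, 10) gives a regular 16-gon of circumradius 6 (constant along its height) (area = (16/2)·6.000²·sin(360°/16) = 110.21 mm²); After the difference (first − rest): starting from the r=4.5 cylinder (61.99 mm²), the r=6 cylinder at (12.5, 10) misses the remaining region (no effect) — area = 61.99 mm². So its area = 61.99 mm². Layer 7 is larger (61.99 vs 1.60 mm²).

layer 7 (z = 2.24 mm)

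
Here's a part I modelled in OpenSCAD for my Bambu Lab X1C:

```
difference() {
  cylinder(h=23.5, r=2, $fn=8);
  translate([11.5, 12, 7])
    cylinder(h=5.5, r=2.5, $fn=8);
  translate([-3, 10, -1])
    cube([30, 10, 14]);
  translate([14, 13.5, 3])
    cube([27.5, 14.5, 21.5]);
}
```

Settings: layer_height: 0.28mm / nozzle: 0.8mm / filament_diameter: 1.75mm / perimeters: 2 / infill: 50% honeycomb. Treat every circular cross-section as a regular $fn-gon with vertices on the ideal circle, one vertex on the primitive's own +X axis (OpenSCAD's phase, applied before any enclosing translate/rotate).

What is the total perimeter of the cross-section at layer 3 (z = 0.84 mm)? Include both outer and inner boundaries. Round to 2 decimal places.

At z = 0.84 mm: the cylinder: section is a regular 8-gon, circumradius r=2 (perimeter = 2·8·2.000·sin(180°/8) = 12.25 mm); the cylinder at (11.5, 12) does not reach this height (z outside [7, 12.5]); the cube at (-3, 10) (footprint 30×10) is included at this height (perimeter 80.00 mm); the cube at (14, 13.5) is not intersected at this z (z outside [3, 24.5]); Taking the first minus the rest: starting from the r=2 cylinder, the 30×10 cube at (-3, 10) misses the remaining region (no effect) — boundary = 12.25 mm. Overall, the cross-section is a single solid region. Total boundary length (outer) = 12.25 mm.

12.25 mm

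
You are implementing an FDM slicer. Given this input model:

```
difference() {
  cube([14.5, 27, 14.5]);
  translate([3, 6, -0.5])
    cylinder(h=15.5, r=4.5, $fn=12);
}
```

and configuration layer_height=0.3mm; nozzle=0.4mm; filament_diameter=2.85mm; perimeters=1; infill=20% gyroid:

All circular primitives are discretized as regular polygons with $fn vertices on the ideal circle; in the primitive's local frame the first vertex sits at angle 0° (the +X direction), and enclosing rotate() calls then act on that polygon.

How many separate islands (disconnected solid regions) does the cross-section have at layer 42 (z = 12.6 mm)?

At z = 12.6 mm: the cube (footprint 14.5×27) is included at this height; the r=4.5 cylinder at (3, 6) gives a regular 12-gon of circumradius 4.5 (constant along its height); Subtracting the remaining from the first: starting from the 14.5×27 cube, the r=4.5 cylinder at (3, 6) partially overlaps it — only the 54.55 mm² overlap (of its 60.75 mm²) is removed, clipping the outline — 1 connected region. Overall, the cross-section is a single solid region. Island count = 1.

1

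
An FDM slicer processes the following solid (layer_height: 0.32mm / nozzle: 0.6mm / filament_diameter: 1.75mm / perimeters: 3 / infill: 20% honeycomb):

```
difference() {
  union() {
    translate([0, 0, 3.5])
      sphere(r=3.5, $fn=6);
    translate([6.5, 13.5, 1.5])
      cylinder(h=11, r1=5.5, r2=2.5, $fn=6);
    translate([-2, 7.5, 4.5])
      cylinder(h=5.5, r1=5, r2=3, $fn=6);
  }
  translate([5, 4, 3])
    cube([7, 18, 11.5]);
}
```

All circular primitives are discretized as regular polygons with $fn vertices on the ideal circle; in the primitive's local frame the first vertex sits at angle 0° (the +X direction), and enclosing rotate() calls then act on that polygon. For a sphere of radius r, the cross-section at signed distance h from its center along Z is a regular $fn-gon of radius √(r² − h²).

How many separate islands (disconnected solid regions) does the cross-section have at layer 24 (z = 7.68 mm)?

At z = 7.68 mm: the sphere is not intersected at this z (|z−center|=4.180 > r=3.5); the cone at (6.5, 13.5) contributes a regular 6-gon of circumradius 3.815 (interpolated between r1=5.5 and r2=2.5 at t=0.562); the cone at (-2, 7.5) (r1=5→r2=3) has section circumradius 3.844 here — a regular 6-gon; Combining (union): the 2 present regions are separate (no shared area or edge), so areas and boundary lengths simply add and each stays a separate island — 2 connected regions; the cube at (5, 4) (footprint 7×18) is included at this height; After the difference (first − rest): starting from that combined region, the 7×18 cube at (5, 4) partially overlaps it — only the 28.81 mm² overlap (of its 126.00 mm²) is removed, clipping the outline — 2 connected regions. Overall, the cross-section has 2 separate islands. Island count = 2.

2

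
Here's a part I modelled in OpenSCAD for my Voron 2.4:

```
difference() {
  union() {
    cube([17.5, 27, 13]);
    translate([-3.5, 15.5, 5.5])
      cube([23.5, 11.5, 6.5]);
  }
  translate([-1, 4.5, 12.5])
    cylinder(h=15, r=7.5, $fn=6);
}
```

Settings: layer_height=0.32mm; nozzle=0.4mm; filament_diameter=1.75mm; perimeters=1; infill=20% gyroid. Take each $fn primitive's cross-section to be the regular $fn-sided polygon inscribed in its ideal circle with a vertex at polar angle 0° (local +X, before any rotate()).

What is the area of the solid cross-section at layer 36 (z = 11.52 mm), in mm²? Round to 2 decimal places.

541.50 mm²

At z = 11.52 mm: the 17.5×27 cube contributes its full rectangle (area 472.50 mm²); the cube at (-3.5, 15.5) (footprint 23.5×11.5) is included at this height (area 270.25 mm²); Merging all regions: the regions partially overlap — summed areas 742.75 mm² minus the doubly-counted overlap 201.25 mm² gives 541.50 mm² — area = 541.50 mm²; the cylinder at (-1, 4.5) is absent (z outside [12.5, 27.5]); After the difference (first − rest): none of the subtracted shapes is present at this height, so that combined region is unchanged — area = 541.50 mm². Overall, the cross-section is a single solid region. Net area = 541.50 mm².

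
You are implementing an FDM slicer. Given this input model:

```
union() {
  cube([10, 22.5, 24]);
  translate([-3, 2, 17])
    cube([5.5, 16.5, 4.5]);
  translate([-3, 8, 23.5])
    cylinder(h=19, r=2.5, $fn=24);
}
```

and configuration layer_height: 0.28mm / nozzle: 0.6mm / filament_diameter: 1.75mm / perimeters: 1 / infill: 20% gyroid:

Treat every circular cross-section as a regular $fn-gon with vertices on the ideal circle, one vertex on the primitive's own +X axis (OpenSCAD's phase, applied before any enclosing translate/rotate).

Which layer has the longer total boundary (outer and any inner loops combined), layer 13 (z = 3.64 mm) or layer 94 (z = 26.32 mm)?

layer 13 (z = 3.64 mm)

Layer 13 (z = 3.64): the 10×22.5 cube contributes its full rectangle (perimeter 65.00 mm); the cube at (-3, 2) does not reach this height (z outside [17, 21.5]); the cylinder at (-3, 8) is absent (z outside [23.5, 42.5]); Merging all regions: only the 10×22.5 cube is present, so the union is just that shape — boundary = 65.00 mm. So its perimeter = 65.00 mm. Layer 94 (z = 26.32): the cube does not reach this height (z outside [0, 24]); the cube at (-3, 2) does not reach this height (z outside [17, 21.5]); the r=2.5 cylinder at (-3, 8) contributes a regular 24-gon of circumradius 2.5 (perimeter = 2·24·2.500·sin(180°/24) = 15.66 mm); Merging all regions: only the r=2.5 cylinder at (-3, 8) is present, so the union is just that shape — boundary = 15.66 mm. So its perimeter = 15.66 mm. Layer 13 is larger (65.00 vs 15.66 mm).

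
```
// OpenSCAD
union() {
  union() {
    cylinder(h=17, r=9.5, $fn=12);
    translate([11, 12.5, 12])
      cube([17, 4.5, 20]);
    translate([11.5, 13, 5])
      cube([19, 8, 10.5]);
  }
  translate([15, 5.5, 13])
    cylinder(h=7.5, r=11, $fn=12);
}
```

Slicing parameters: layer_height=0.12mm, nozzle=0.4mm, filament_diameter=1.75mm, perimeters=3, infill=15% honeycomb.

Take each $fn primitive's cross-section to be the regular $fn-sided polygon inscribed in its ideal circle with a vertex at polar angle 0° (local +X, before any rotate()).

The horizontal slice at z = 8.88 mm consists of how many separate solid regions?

2

At z = 8.88 mm: the r=9.5 cylinder gives a regular 12-gon of circumradius 9.5 (constant along its height); the cube at (11, 12.5) is absent (z outside [12, 32]); the cube at (11.5, 13) is present — its section is the full 19×8 rectangle; Merging all regions: the 2 present regions are separate (no shared area or edge), so areas and boundary lengths simply add and each stays a separate island — 2 connected regions; the cylinder at (15, 5.5) does not reach this height (z outside [13, 20.5]); Merging all regions: only that combined region is present, so the union is just that shape — 2 connected regions. The result has 2 disconnected regions.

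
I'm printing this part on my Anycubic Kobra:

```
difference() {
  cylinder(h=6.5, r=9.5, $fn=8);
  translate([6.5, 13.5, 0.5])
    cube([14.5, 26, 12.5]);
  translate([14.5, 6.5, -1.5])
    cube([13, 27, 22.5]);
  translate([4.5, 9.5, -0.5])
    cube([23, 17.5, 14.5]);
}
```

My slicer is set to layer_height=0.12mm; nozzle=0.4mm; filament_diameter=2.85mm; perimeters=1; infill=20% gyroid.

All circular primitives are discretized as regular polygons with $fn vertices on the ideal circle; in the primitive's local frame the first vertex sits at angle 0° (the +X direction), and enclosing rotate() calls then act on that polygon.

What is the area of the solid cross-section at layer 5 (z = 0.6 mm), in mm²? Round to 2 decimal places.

At z = 0.6 mm: the r=9.5 cylinder gives a regular 8-gon of circumradius 9.5 (constant along its height) (area = (8/2)·9.500²·sin(360°/8) = 255.27 mm²); the cube at (6.5, 13.5) (footprint 14.5×26) is included at this height (area 377.00 mm²); the 13×27 cube at (14.5, 6.5) contributes its full rectangle (area 351.00 mm²); the cube at (4.5, 9.5) (footprint 23×17.5) is included at this height (area 402.50 mm²); Taking the first minus the rest: starting from the r=9.5 cylinder (255.27 mm²), the 14.5×26 cube at (6.5, 13.5) misses the remaining region (no effect); the 13×27 cube at (14.5, 6.5) misses the remaining region (no effect); the 23×17.5 cube at (4.5, 9.5) misses the remaining region (no effect) — area = 255.27 mm². Overall, the cross-section is a single solid region. Net area = 255.27 mm².

255.27 mm²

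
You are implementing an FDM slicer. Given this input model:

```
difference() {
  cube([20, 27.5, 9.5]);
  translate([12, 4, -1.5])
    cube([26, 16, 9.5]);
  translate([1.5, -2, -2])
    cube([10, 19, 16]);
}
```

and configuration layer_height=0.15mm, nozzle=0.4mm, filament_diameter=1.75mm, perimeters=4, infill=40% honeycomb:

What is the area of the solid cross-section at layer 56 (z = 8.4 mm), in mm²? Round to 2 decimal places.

380.00 mm²

At z = 8.4 mm: the cube (footprint 20×27.5) is included at this height (area 550.00 mm²); the cube at (12, 4) does not reach this height (z outside [-1.5, 8]); the cube at (1.5, -2) is present — its section is the full 10×19 rectangle (area 190.00 mm²); Taking the first minus the rest: starting from the 20×27.5 cube (550.00 mm²), the 10×19 cube at (1.5, -2) partially overlaps it — only the 170.00 mm² overlap (of its 190.00 mm²) is removed, clipping the outline — area = 380.00 mm². Overall, the cross-section is a single solid region. Net area = 380.00 mm².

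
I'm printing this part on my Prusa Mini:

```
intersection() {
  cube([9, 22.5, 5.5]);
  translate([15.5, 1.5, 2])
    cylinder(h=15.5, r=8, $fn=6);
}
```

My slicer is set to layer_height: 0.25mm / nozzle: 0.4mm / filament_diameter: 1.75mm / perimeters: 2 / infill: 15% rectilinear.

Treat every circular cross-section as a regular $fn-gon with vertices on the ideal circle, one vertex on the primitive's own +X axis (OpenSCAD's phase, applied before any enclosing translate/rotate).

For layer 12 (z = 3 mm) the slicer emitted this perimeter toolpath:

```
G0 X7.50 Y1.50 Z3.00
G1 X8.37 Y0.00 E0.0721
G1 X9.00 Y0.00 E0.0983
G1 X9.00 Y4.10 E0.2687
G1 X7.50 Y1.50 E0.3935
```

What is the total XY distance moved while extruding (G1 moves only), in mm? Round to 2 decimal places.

9.47 mm

Sum the Euclidean lengths of each G1 segment: total = 9.47 mm.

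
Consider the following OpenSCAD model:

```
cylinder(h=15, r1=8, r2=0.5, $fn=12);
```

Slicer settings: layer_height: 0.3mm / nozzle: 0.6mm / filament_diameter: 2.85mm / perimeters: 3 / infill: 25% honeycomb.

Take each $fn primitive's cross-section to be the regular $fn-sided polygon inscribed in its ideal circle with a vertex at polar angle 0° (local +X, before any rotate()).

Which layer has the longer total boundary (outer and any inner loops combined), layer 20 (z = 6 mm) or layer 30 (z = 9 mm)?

layer 20 (z = 6 mm)

Layer 20 (z = 6): the cone: at t=0.400 of its height the radius interpolates to r₁+(r₂−r₁)t = 5.000, giving a regular 12-gon of that circumradius (perimeter = 2·12·5.000·sin(180°/12) = 31.06 mm). So its perimeter = 31.06 mm. Layer 30 (z = 9): the cone: at t=0.600 of its height the radius interpolates to r₁+(r₂−r₁)t = 3.500, giving a regular 12-gon of that circumradius (perimeter = 2·12·3.500·sin(180°/12) = 21.74 mm). So its perimeter = 21.74 mm. Layer 20 is larger (31.06 vs 21.74 mm).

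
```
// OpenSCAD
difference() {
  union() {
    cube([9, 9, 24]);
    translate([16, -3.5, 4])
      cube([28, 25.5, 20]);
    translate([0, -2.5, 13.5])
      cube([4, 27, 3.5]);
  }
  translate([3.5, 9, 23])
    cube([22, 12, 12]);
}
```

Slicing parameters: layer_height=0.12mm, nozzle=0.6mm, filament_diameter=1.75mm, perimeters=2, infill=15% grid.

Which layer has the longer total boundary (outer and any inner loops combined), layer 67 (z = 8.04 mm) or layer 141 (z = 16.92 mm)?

Layer 67 (z = 8.04): the cube is present — its section is the full 9×9 rectangle (perimeter 36.00 mm); the cube at (16, -3.5) is present — its section is the full 28×25.5 rectangle (perimeter 107.00 mm); the cube at (0, -2.5) does not reach this height (z outside [13.5, 17]); Taking the union: the 2 present regions are separate (no shared area or edge), so areas and boundary lengths simply add and each stays a separate island — boundary = 143.00 mm; the cube at (3.5, 9) does not reach this height (z outside [23, 35]); Taking the first minus the rest: none of the subtracted shapes is present at this height, so the result so far is unchanged — boundary = 143.00 mm. So its perimeter = 143.00 mm. Layer 141 (z = 16.92): the cube is present — its section is the full 9×9 rectangle (perimeter 36.00 mm); the 28×25.5 cube at (16, -3.5) contributes its full rectangle (perimeter 107.00 mm); the cube at (0, -2.5) (footprint 4×27) is included at this height (perimeter 62.00 mm); Merging all regions: the regions partially overlap (shared area 36.00 mm²), so the edge portions inside another operand are dropped and the merged outline is re-measured after clipping — boundary = 179.00 mm; the cube at (3.5, 9) does not reach this height (z outside [23, 35]); After the difference (first − rest): none of the subtracted shapes is present at this height, so the result so far is unchanged — boundary = 179.00 mm. So its perimeter = 179.00 mm. Layer 141 is larger (179.00 vs 143.00 mm).

layer 141 (z = 16.92 mm)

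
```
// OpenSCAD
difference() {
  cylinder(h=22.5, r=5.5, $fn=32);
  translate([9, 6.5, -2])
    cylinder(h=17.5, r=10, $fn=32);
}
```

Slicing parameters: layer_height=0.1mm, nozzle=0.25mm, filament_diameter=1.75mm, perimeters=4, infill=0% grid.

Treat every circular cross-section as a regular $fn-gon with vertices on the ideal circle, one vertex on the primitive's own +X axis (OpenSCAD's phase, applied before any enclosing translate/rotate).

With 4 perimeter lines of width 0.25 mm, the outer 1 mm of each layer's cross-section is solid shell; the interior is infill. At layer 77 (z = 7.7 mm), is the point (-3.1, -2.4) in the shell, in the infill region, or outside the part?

At z = 7.7 mm: the r=5.5 cylinder gives a regular 32-gon of circumradius 5.5 (constant along its height); the r=10 cylinder at (9, 6.5) contributes a regular 32-gon of circumradius 10; Subtracting the remaining from the first: starting from the r=5.5 cylinder, the r=10 cylinder at (9, 6.5) partially overlaps it — only the 30.07 mm² overlap (of its 312.14 mm²) is removed, clipping the outline — 1 connected region. Overall, the cross-section is a single solid region. The nearest boundary edge runs (-3.89, -3.89)→(-4.57, -3.06); distance from the point to it = 1.55 mm. The point is inside the cross-section and 1.55 mm from the nearest boundary — more than the 1 mm shell width (4 × 0.25), so it's in the infill interior.

infill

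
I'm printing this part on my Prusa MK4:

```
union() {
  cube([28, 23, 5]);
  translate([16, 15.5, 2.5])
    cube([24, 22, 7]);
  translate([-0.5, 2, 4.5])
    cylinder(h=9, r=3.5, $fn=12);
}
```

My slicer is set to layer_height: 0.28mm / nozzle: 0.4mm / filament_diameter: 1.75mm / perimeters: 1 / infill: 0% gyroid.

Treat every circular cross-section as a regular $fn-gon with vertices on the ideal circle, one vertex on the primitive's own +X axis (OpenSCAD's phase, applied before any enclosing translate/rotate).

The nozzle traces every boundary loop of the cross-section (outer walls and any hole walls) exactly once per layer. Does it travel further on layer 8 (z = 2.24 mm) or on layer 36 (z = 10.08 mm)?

layer 8 (z = 2.24 mm)

Layer 8 (z = 2.24): the cube is present — its section is the full 28×23 rectangle (perimeter 102.00 mm); the cube at (16, 15.5) is not intersected at this z (z outside [2.5, 9.5]); the cylinder at (-0.5, 2) does not reach this height (z outside [4.5, 13.5]); Taking the union: only the 28×23 cube is present, so the union is just that shape — boundary = 102.00 mm. So its perimeter = 102.00 mm. Layer 36 (z = 10.08): the cube is absent (z outside [0, 5]); the cube at (16, 15.5) is not intersected at this z (z outside [2.5, 9.5]); the r=3.5 cylinder at (-0.5, 2) gives a regular 12-gon of circumradius 3.5 (constant along its height) (perimeter = 2·12·3.500·sin(180°/12) = 21.74 mm); Taking the union: only the r=3.5 cylinder at (-0.5, 2) is present, so the union is just that shape — boundary = 21.74 mm. So its perimeter = 21.74 mm. Layer 8 is larger (102.00 vs 21.74 mm).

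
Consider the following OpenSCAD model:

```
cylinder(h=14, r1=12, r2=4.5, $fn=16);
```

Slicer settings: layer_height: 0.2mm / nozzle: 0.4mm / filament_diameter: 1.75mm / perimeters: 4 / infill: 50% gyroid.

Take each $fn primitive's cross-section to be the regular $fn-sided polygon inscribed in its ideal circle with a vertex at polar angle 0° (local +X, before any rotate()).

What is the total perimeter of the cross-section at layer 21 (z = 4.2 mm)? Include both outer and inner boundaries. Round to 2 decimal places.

60.87 mm

At z = 4.2 mm: the cone contributes a regular 16-gon of circumradius 9.750 (interpolated between r1=12 and r2=4.5 at t=0.300) (perimeter = 2·16·9.750·sin(180°/16) = 60.87 mm). Overall, the cross-section is a single solid region. Total boundary length (outer) = 60.87 mm.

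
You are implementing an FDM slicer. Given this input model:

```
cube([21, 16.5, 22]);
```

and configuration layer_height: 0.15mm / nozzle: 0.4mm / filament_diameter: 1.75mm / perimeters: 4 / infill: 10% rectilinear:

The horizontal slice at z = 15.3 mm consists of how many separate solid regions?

At z = 15.3 mm: the cube is present — its section is the full 21×16.5 rectangle. The result has 1 disconnected region.

1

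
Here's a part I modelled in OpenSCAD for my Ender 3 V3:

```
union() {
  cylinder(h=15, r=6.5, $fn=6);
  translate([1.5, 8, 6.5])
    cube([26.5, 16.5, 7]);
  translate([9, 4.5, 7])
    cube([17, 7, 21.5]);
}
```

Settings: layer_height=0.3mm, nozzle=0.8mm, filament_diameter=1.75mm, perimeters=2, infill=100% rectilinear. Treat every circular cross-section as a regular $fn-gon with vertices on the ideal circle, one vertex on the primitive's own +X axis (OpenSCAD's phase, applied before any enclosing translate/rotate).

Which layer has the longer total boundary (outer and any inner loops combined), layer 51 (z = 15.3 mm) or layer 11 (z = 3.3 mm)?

layer 51 (z = 15.3 mm)

Layer 51 (z = 15.3): the cylinder is not intersected at this z (z outside [0, 15]); the cube at (1.5, 8) is not intersected at this z (z outside [6.5, 13.5]); the cube at (9, 4.5) (footprint 17×7) is included at this height (perimeter 48.00 mm); Merging all regions: only the 17×7 cube at (9, 4.5) is present, so the union is just that shape — boundary = 48.00 mm. So its perimeter = 48.00 mm. Layer 11 (z = 3.3): the cylinder: section is a regular 6-gon, circumradius r=6.5 (perimeter = 2·6·6.500·sin(180°/6) = 39.00 mm); the cube at (1.5, 8) is not intersected at this z (z outside [6.5, 13.5]); the cube at (9, 4.5) does not reach this height (z outside [7, 28.5]); Taking the union: only the r=6.5 cylinder is present, so the union is just that shape — boundary = 39.00 mm. So its perimeter = 39.00 mm. Layer 51 is larger (48.00 vs 39.00 mm).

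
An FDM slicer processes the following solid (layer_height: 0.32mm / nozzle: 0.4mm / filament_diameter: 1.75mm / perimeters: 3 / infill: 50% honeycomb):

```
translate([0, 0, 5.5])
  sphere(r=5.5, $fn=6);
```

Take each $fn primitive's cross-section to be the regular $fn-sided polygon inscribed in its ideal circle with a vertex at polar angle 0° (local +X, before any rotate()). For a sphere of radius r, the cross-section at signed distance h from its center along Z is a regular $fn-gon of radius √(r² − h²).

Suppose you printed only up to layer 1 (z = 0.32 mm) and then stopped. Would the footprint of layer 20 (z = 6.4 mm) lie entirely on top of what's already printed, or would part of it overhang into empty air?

Compare the two slices. At z = 0.32: the sphere: section is a regular 6-gon, circumradius = √(r²−h²) = √(5.5²−5.18²) = 1.849 (area = (6/2)·1.849²·sin(360°/6) = 8.88 mm²). At z = 6.4: the r=5.5 sphere slices to a regular 6-gon of circumradius 5.426 (√(r²−h²) with h=0.9 from center) (area = (6/2)·5.426²·sin(360°/6) = 76.49 mm²). Checking containment: at z = 6.4 the cross-section extends beyond the z = 0.32 cross-section by about 67.61 mm².

part overhangs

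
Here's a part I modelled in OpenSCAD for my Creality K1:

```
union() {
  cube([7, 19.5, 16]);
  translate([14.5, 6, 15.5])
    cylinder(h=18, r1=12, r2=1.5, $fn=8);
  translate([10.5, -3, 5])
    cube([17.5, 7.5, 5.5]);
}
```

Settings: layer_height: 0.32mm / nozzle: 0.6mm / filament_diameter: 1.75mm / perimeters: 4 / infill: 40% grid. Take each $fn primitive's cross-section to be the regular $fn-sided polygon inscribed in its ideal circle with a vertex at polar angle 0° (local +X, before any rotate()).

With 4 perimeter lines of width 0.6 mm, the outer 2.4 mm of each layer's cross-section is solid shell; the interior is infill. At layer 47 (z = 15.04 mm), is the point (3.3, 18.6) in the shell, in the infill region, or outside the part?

At z = 15.04 mm: the cube (footprint 7×19.5) is included at this height; the cone at (14.5, 6) is absent (z outside [15.5, 33.5]); the cube at (10.5, -3) is not intersected at this z (z outside [5, 10.5]); Combining (union): only the 7×19.5 cube is present, so the union is just that shape — 1 connected region. Overall, the cross-section is a single solid region. The nearest boundary edge runs (7.00, 19.50)→(0.00, 19.50); distance from the point to it = 0.90 mm. The point is inside the cross-section, 0.90 mm from the nearest boundary — within the 2.4 mm shell band (4 × 0.6).

shell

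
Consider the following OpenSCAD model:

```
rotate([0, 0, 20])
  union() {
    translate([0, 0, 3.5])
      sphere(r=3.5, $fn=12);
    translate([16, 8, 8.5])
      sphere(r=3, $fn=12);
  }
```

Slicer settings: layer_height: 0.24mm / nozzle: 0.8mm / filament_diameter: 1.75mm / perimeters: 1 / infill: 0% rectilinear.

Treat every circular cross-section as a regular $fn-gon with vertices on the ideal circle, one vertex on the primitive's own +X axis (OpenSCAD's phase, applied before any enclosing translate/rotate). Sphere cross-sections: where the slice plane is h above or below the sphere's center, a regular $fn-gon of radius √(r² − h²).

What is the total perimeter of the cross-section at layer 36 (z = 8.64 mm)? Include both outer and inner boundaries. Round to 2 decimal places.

At z = 8.64 mm: the sphere is not intersected at this z (|z−center|=5.140 > r=3.5); the r=3 sphere at (16, 8) slices to a regular 12-gon of circumradius 2.997 (√(r²−h²) with h=0.14 from center) (perimeter = 2·12·2.997·sin(180°/12) = 18.61 mm); Taking the union: only the r=3 sphere at (16, 8) is present, so the union is just that shape — boundary = 18.61 mm; (whole slice rotated 20° about Z — lengths, areas and connectivity unchanged). Overall, the cross-section is a single solid region. Total boundary length (outer) = 18.61 mm.

18.61 mm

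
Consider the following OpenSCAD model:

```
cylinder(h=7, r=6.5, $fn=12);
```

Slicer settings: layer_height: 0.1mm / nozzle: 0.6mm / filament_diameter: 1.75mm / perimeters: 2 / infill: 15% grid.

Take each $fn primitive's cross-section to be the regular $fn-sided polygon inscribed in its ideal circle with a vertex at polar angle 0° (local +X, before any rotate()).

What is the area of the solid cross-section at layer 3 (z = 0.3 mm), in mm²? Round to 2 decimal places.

At z = 0.3 mm: the cylinder: section is a regular 12-gon, circumradius r=6.5 (area = (12/2)·6.500²·sin(360°/12) = 126.75 mm²). Overall, the cross-section is a single solid region. Net area = 126.75 mm².

126.75 mm²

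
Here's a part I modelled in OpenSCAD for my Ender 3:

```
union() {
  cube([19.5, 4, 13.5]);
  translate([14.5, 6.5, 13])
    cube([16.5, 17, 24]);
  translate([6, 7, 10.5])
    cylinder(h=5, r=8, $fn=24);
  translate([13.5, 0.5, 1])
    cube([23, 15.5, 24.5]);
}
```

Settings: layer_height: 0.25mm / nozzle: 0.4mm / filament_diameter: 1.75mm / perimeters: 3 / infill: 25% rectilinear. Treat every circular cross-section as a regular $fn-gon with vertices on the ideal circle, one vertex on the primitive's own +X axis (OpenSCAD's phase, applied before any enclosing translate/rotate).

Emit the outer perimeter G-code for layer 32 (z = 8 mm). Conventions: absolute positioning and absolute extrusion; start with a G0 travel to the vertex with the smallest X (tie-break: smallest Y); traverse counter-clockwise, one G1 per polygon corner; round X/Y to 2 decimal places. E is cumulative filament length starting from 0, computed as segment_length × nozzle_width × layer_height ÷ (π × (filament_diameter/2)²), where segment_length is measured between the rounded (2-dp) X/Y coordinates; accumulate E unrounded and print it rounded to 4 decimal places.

G0 X0.00 Y0.00 Z8.00
G1 X19.50 Y0.00 E0.8107
G1 X19.50 Y0.50 E0.8315
G1 X36.50 Y0.50 E1.5383
G1 X36.50 Y16.00 E2.1827
G1 X13.50 Y16.00 E3.1389
G1 X13.50 Y4.00 E3.6378
G1 X0.00 Y4.00 E4.1991
G1 X0.00 Y0.00 E4.3654

At z = 8 mm: the cube is present — its section is the full 19.5×4 rectangle; the cube at (14.5, 6.5) is absent (z outside [13, 37]); the cylinder at (6, 7) does not reach this height (z outside [10.5, 15.5]); the cube at (13.5, 0.5) (footprint 23×15.5) is included at this height; Combining (union): the regions partially overlap (shared area 21.00 mm²), so overlapping operands fuse into one piece — 1 connected region. The outline is a single polygon with 8 vertices. Extrusion per mm of travel: 0.4 × 0.25 / (π × 0.875²) = 0.041575. Accumulating E over each segment gives final E = 4.3654.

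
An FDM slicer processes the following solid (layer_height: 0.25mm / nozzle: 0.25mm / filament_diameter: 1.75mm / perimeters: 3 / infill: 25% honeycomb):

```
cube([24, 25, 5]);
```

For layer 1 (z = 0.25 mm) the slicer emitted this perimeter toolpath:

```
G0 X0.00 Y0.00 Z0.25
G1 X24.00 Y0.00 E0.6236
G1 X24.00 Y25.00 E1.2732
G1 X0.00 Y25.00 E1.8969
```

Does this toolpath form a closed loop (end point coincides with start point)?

no

Start point (G0): (0.00, 0.00). End point (last G1): the path does not return to the start — open.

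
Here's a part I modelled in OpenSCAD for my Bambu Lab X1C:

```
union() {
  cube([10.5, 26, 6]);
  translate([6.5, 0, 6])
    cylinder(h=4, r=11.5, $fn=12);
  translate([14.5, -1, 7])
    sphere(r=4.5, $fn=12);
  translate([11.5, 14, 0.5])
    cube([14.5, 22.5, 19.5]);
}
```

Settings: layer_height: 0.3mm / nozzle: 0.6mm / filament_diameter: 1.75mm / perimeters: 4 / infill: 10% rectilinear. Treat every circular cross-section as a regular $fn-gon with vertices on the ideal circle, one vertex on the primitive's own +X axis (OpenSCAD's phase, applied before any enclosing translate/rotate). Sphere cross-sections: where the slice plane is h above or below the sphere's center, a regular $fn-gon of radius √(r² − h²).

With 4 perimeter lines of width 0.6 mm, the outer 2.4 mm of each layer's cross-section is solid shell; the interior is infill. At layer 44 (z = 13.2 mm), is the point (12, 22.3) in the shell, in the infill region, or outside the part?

At z = 13.2 mm: the cube is not intersected at this z (z outside [0, 6]); the cylinder at (6.5, 0) does not reach this height (z outside [6, 10]); the sphere at (14.5, -1) is not intersected at this z (|z−center|=6.200 > r=4.5); the cube at (11.5, 14) (footprint 14.5×22.5) is included at this height; Combining (union): only the 14.5×22.5 cube at (11.5, 14) is present, so the union is just that shape — 1 connected region. Overall, the cross-section is a single solid region. The nearest boundary edge runs (11.50, 36.50)→(11.50, 14.00); distance from the point to it = 0.50 mm. The point is inside the cross-section, 0.50 mm from the nearest boundary — within the 2.4 mm shell band (4 × 0.6).

shell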